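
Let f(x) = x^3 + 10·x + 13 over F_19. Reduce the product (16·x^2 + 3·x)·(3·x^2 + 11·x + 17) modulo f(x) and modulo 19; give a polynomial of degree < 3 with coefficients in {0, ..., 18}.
Multiply as integer polynomials: a · b = 48·x^4 + 185·x^3 + 305·x^2 + 51·x. Reducing coefficients mod 19: a · b ≡ 10·x^4 + 14·x^3 + x^2 + 13·x. Now divide by f(x) = x^3 + 10·x + 13 in F_19[x], eliminating the leading term at each step:
  leading term 10·x^4: subtract (10·x)·f(x) = 10·x^4 + 5·x^2 + 16·x, leaving 14·x^3 + 15·x^2 + 16·x (coefficients mod 19)
  leading term 14·x^3: subtract (14)·f(x) = 14·x^3 + 7·x + 11, leaving 15·x^2 + 9·x + 8 (coefficients mod 19)
The degree is now < 3, so this is the remainder. Hence a · b ≡ 15·x^2 + 9·x + 8 in F_19[x]/(f).

Final answer: a · b ≡ 15·x^2 + 9·x + 8 (mod f(x))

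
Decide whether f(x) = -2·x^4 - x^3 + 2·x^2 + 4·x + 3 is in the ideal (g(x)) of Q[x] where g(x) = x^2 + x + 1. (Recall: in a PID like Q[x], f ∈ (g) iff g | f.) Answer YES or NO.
YES

In Q[x] the ideal (g) consists of all multiples of g, so f ∈ (g) iff g | f, i.e. iff the remainder of f on division by g is 0. Divide f by g (g is monic, so eliminate the leading term of the running remainder at each step):
  leading term -2·x^4: subtract (-2·x^2)·g(x) = -2·x^4 - 2·x^3 - 2·x^2, leaving x^3 + 4·x^2 + 4·x + 3
  leading term x^3: subtract (x)·g(x) = x^3 + x^2 + x, leaving 3·x^2 + 3·x + 3
  leading term 3·x^2: subtract (3)·g(x) = 3·x^2 + 3·x + 3, leaving 0
The remainder is 0, so f(x) = g(x) · h(x) with h(x) = -2·x^2 + x + 3. Hence g | f, i.e. f ∈ (g).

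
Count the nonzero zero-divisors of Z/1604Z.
In Z/1604Z each nonzero element is either a unit (gcd with 1604 is 1) or a zero-divisor (gcd > 1). The number of units is φ(1604): factorise 1604 = 2^2 · 401, so φ(1604) = (2^2 − 2^1) · (401 − 1) = 2 · 400 = 800. The nonzero elements number 1604 − 1 = 1603. Hence the nonzero zero-divisors number 1603 − 800 = 803.

Final answer: Z/1604Z has 803 nonzero zero-divisors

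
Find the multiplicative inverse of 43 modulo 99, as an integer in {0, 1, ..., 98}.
Apply the extended Euclidean algorithm to (99, 43), tracking rows (r, s, t) with s·99 + t·43 = r. Each division r_prev = q·r_cur + r_new produces the new row as (previous row) − q·(current row):
  row A: (99, 1, 0)   [1·99 + 0·43 = 99]
  row B: (43, 0, 1)   [0·99 + 1·43 = 43]
  99 = 2·43 + 13   → row C = row A − 2·row B = (13, 1, −2)   [check: 1·99 − 2·43 = 13]
  43 = 3·13 + 4   → row D = row B − 3·row C = (4, −3, 7)   [check: −3·99 + 7·43 = 4]
  13 = 3·4 + 1   → row E = row C − 3·row D = (1, 10, −23)   [check: 10·99 − 23·43 = 1]
  4 = 4·1 + 0   → remainder 0, stop. gcd = 1 (last nonzero row E).
The gcd is 1, so 43 is invertible mod 99. The last nonzero row gives 10·99 − 23·43 = 1, so t = −23. So 43^(−1) ≡ −23 ≡ 76 (mod 99). Verify: 43 · 76 = 3268 ≡ 1 (mod 99). ✓

Final answer: 43^(−1) ≡ 76 (mod 99)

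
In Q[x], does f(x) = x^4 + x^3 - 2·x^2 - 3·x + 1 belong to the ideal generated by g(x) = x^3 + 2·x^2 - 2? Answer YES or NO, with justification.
NO

In Q[x] the ideal (g) consists of all multiples of g, so f ∈ (g) iff g | f, i.e. iff the remainder of f on division by g is 0. Divide f by g (g is monic, so eliminate the leading term of the running remainder at each step):
  leading term x^4: subtract (x)·g(x) = x^4 + 2·x^3 - 2·x, leaving -x^3 - 2·x^2 - x + 1
  leading term -x^3: subtract (-1)·g(x) = -x^3 - 2·x^2 + 2, leaving -x - 1
The remainder r(x) = -x - 1 ≠ 0 (and deg r < deg g), so g ∤ f, i.e. f ∉ (g).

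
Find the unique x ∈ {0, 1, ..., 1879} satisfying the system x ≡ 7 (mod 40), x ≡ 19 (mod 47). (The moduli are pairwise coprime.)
x ≡ 207 (mod 1880); the representative in [0, 1880) is 207

The moduli 40, 47 are pairwise coprime, so by the CRT there is a unique solution mod 40·47 = 1880.
Solve by successive substitution. Start with x ≡ 7 (mod 40).
  Combine with x ≡ 19 (mod 47): write x = 7 + 40·t and require 7 + 40·t ≡ 19 (mod 47), i.e. 40·t ≡ 19 − 7 ≡ 12 (mod 47). Since 40^(−1) ≡ 20 (mod 47), t ≡ 20·12 ≡ 5 (mod 47). So x ≡ 7 + 40·5 = 207 (mod 1880).
Unique solution in [0, 1880): x = 207.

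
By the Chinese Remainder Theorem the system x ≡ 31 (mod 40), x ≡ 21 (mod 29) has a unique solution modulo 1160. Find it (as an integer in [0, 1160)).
The moduli 40, 29 are pairwise coprime, so by the CRT there is a unique solution mod 40·29 = 1160.
Solve by successive substitution. Start with x ≡ 31 (mod 40).
  Combine with x ≡ 21 (mod 29): write x = 31 + 40·t and require 31 + 40·t ≡ 21 (mod 29), i.e. 40·t ≡ 21 − 31 ≡ 19 (mod 29). Since 40^(−1) ≡ 8 (mod 29) (40 ≡ 11 (mod 29)), t ≡ 8·19 ≡ 7 (mod 29). So x ≡ 31 + 40·7 = 311 (mod 1160).
Unique solution in [0, 1160): x = 311.

Final answer: x ≡ 311 (mod 1160); the representative in [0, 1160) is 311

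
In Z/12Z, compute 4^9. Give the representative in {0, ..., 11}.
4

Use repeated squaring. Binary(9) = 1001. Walk through the bits of the exponent 9 left-to-right: at each bit after the leading one, square the running value, then multiply by 4 if the bit is 1 (always reducing mod 12):
  bit 1 = 1 (leading): start with 4.
  bit 2 = 0: square 4^2 = 16 ≡ 4 (mod 12).
  bit 3 = 0: square 4^2 = 16 ≡ 4 (mod 12).
  bit 4 = 1: square 4^2 = 16 ≡ 4; bit is 1, so multiply 4·4 = 16 ≡ 4 (mod 12).
Final value: 4^9 ≡ 4 (mod 12).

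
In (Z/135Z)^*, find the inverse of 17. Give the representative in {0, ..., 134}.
Apply the extended Euclidean algorithm to (135, 17), tracking rows (r, s, t) with s·135 + t·17 = r. Each division r_prev = q·r_cur + r_new produces the new row as (previous row) − q·(current row):
  row A: (135, 1, 0)   [1·135 + 0·17 = 135]
  row B: (17, 0, 1)   [0·135 + 1·17 = 17]
  135 = 7·17 + 16   → row C = row A − 7·row B = (16, 1, −7)   [check: 1·135 − 7·17 = 16]
  17 = 1·16 + 1   → row D = row B − 1·row C = (1, −1, 8)   [check: −1·135 + 8·17 = 1]
  16 = 16·1 + 0   → remainder 0, stop. gcd = 1 (last nonzero row D).
The gcd is 1, so 17 is invertible mod 135. The last nonzero row gives −1·135 + 8·17 = 1, so t = 8. So 17^(−1) ≡ 8 (mod 135). Verify: 17 · 8 = 136 ≡ 1 (mod 135). ✓

Final answer: 17^(−1) ≡ 8 (mod 135)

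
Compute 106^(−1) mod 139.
106^(−1) ≡ 80 (mod 139)

Apply the extended Euclidean algorithm to (139, 106), tracking rows (r, s, t) with s·139 + t·106 = r. Each division r_prev = q·r_cur + r_new produces the new row as (previous row) − q·(current row):
  row A: (139, 1, 0)   [1·139 + 0·106 = 139]
  row B: (106, 0, 1)   [0·139 + 1·106 = 106]
  139 = 1·106 + 33   → row C = row A − 1·row B = (33, 1, −1)   [check: 1·139 − 1·106 = 33]
  106 = 3·33 + 7   → row D = row B − 3·row C = (7, −3, 4)   [check: −3·139 + 4·106 = 7]
  33 = 4·7 + 5   → row E = row C − 4·row D = (5, 13, −17)   [check: 13·139 − 17·106 = 5]
  7 = 1·5 + 2   → row F = row D − 1·row E = (2, −16, 21)   [check: −16·139 + 21·106 = 2]
  5 = 2·2 + 1   → row G = row E − 2·row F = (1, 45, −59)   [check: 45·139 − 59·106 = 1]
  2 = 2·1 + 0   → remainder 0, stop. gcd = 1 (last nonzero row G).
The gcd is 1, so 106 is invertible mod 139. The last nonzero row gives 45·139 − 59·106 = 1, so t = −59. So 106^(−1) ≡ −59 ≡ 80 (mod 139). Verify: 106 · 80 = 8480 ≡ 1 (mod 139). ✓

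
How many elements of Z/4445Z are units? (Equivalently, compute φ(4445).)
An element a ∈ Z/4445Z is a unit iff gcd(a, 4445) = 1, so the number of units is φ(4445). φ is multiplicative, with φ(p^e) = p^e − p^(e−1). Factorise 4445 = 5 · 7 · 127. Then
  φ(4445) = (5 − 1) · (7 − 1) · (127 − 1) = 4 · 6 · 126 = 3024.

Final answer: Z/4445Z has φ(4445) = 3024 units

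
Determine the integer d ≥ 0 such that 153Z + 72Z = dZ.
(153, 72) = (9); d = 9

In the PID Z, (a, b) is generated by gcd(a, b). Compute gcd(153, 72) with the extended Euclidean algorithm, tracking rows (r, s, t) with s·153 + t·72 = r:
  row A: (153, 1, 0)   [1·153 + 0·72 = 153]
  row B: (72, 0, 1)   [0·153 + 1·72 = 72]
  153 = 2·72 + 9   → row C = row A − 2·row B = (9, 1, −2)   [check: 1·153 − 2·72 = 9]
  72 = 8·9 + 0   → remainder 0, stop. gcd = 9 (last nonzero row C).
So gcd(153, 72) = 9, with Bézout identity 1·153 − 2·72 = 9. Containment (⊇): the Bézout identity exhibits 9 as an element of (153, 72), giving (9) ⊆ (153, 72). Containment (⊆): since 9 | 153 and 9 | 72 (153 = 9·17, 72 = 9·8), every Z-linear combination of 153 and 72 is divisible by 9, so (153, 72) ⊆ (9). Therefore (153, 72) = (9), d = 9.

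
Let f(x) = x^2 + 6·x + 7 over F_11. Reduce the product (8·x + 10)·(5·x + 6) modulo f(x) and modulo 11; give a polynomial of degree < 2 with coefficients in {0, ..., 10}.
Multiply as integer polynomials: a · b = 40·x^2 + 98·x + 60. Reducing coefficients mod 11: a · b ≡ 7·x^2 + 10·x + 5. Now divide by f(x) = x^2 + 6·x + 7 in F_11[x], eliminating the leading term at each step:
  leading term 7·x^2: subtract (7)·f(x) = 7·x^2 + 9·x + 5, leaving x (coefficients mod 11)
The degree is now < 2, so this is the remainder. Hence a · b ≡ x in F_11[x]/(f).

Final answer: a · b ≡ x (mod f(x))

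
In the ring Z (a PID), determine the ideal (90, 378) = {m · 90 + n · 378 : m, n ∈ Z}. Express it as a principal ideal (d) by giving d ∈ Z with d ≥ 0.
(90, 378) = (18); d = 18

In the PID Z, (a, b) is generated by gcd(a, b). Compute gcd(378, 90) with the extended Euclidean algorithm, tracking rows (r, s, t) with s·378 + t·90 = r:
  row A: (378, 1, 0)   [1·378 + 0·90 = 378]
  row B: (90, 0, 1)   [0·378 + 1·90 = 90]
  378 = 4·90 + 18   → row C = row A − 4·row B = (18, 1, −4)   [check: 1·378 − 4·90 = 18]
  90 = 5·18 + 0   → remainder 0, stop. gcd = 18 (last nonzero row C).
So gcd(90, 378) = 18, with Bézout identity 1·378 − 4·90 = 18. Containment (⊇): the Bézout identity exhibits 18 as an element of (90, 378), giving (18) ⊆ (90, 378). Containment (⊆): since 18 | 90 and 18 | 378 (90 = 18·5, 378 = 18·21), every Z-linear combination of 90 and 378 is divisible by 18, so (90, 378) ⊆ (18). Therefore (90, 378) = (18), d = 18.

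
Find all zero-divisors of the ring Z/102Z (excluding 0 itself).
nonzero zero-divisors of Z/102Z = {2, 3, 4, 6, 8, 9, 10, 12, 14, 15, 16, 17, 18, 20, 21, 22, 24, 26, 27, 28, 30, 32, 33, 34, 36, 38, 39, 40, 42, 44, 45, 46, 48, 50, 51, 52, 54, 56, 57, 58, 60, 62, 63, 64, 66, 68, 69, 70, 72, 74, 75, 76, 78, 80, 81, 82, 84, 85, 86, 87, 88, 90, 92, 93, 94, 96, 98, 99, 100}

An element a ∈ Z/102Z (with a ≠ 0) is a zero-divisor iff gcd(a, 102) > 1 (because a is a unit precisely when gcd(a, n) = 1, and in Z/nZ every nonzero, non-unit element is a zero-divisor). Scan a = 1, ..., 101 and keep those with gcd(a, 102) > 1:
  gcd(2, 102) = 2, gcd(3, 102) = 3, gcd(4, 102) = 2, gcd(6, 102) = 6, gcd(8, 102) = 2, gcd(9, 102) = 3, gcd(10, 102) = 2, gcd(12, 102) = 6, gcd(14, 102) = 2, gcd(15, 102) = 3, gcd(16, 102) = 2, gcd(17, 102) = 17, gcd(18, 102) = 6, gcd(20, 102) = 2, gcd(21, 102) = 3, gcd(22, 102) = 2, gcd(24, 102) = 6, gcd(26, 102) = 2, gcd(27, 102) = 3, gcd(28, 102) = 2, gcd(30, 102) = 6, gcd(32, 102) = 2, gcd(33, 102) = 3, gcd(34, 102) = 34, gcd(36, 102) = 6, gcd(38, 102) = 2, gcd(39, 102) = 3, gcd(40, 102) = 2, gcd(42, 102) = 6, gcd(44, 102) = 2, gcd(45, 102) = 3, gcd(46, 102) = 2, gcd(48, 102) = 6, gcd(50, 102) = 2, gcd(51, 102) = 51, gcd(52, 102) = 2, gcd(54, 102) = 6, gcd(56, 102) = 2, gcd(57, 102) = 3, gcd(58, 102) = 2, gcd(60, 102) = 6, gcd(62, 102) = 2, gcd(63, 102) = 3, gcd(64, 102) = 2, gcd(66, 102) = 6, gcd(68, 102) = 34, gcd(69, 102) = 3, gcd(70, 102) = 2, gcd(72, 102) = 6, gcd(74, 102) = 2, gcd(75, 102) = 3, gcd(76, 102) = 2, gcd(78, 102) = 6, gcd(80, 102) = 2, gcd(81, 102) = 3, gcd(82, 102) = 2, gcd(84, 102) = 6, gcd(85, 102) = 17, gcd(86, 102) = 2, gcd(87, 102) = 3, gcd(88, 102) = 2, gcd(90, 102) = 6, gcd(92, 102) = 2, gcd(93, 102) = 3, gcd(94, 102) = 2, gcd(96, 102) = 6, gcd(98, 102) = 2, gcd(99, 102) = 3, gcd(100, 102) = 2.
All other a ∈ {1, ..., 101} have gcd(a, 102) = 1 and are units. So the nonzero zero-divisors are exactly the 69 values of a appearing in this scan.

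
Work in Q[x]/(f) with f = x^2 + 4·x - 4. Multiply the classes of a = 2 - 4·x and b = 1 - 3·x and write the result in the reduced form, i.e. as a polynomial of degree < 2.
First multiply in Q[x] without reducing: a · b = 12·x^2 - 10·x + 2. Now divide by f(x) = x^2 + 4·x - 4, eliminating the leading term at each step:
  leading term 12·x^2: subtract (12)·f(x) = 12·x^2 + 48·x - 48, leaving 50 - 58·x
The degree is now < 2, so this is the remainder. Hence a · b ≡ 50 - 58·x in Q[x]/(f).

Final answer: a · b ≡ 50 - 58·x (mod f(x))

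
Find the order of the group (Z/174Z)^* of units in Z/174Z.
(Z/174Z)^* consists of the classes a with gcd(a, 174) = 1, so its order is φ(174). φ is multiplicative, with φ(p^e) = p^e − p^(e−1). Factorise 174 = 2 · 3 · 29. Then
  φ(174) = (2 − 1) · (3 − 1) · (29 − 1) = 1 · 2 · 28 = 56.
Thus |(Z/174Z)^*| = 56.

Final answer: |(Z/174Z)^*| = 56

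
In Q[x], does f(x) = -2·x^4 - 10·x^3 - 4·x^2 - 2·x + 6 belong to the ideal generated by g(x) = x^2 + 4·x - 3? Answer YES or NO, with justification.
YES

In Q[x] the ideal (g) consists of all multiples of g, so f ∈ (g) iff g | f, i.e. iff the remainder of f on division by g is 0. Divide f by g (g is monic, so eliminate the leading term of the running remainder at each step):
  leading term -2·x^4: subtract (-2·x^2)·g(x) = -2·x^4 - 8·x^3 + 6·x^2, leaving -2·x^3 - 10·x^2 - 2·x + 6
  leading term -2·x^3: subtract (-2·x)·g(x) = -2·x^3 - 8·x^2 + 6·x, leaving -2·x^2 - 8·x + 6
  leading term -2·x^2: subtract (-2)·g(x) = -2·x^2 - 8·x + 6, leaving 0
The remainder is 0, so f(x) = g(x) · h(x) with h(x) = -2·x^2 - 2·x - 2. Hence g | f, i.e. f ∈ (g).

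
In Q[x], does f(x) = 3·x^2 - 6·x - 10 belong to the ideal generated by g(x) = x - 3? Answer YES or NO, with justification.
In Q[x] the ideal (g) consists of all multiples of g, so f ∈ (g) iff g | f, i.e. iff the remainder of f on division by g is 0. Divide f by g (g is monic, so eliminate the leading term of the running remainder at each step):
  leading term 3·x^2: subtract (3·x)·g(x) = 3·x^2 - 9·x, leaving 3·x - 10
  leading term 3·x: subtract (3)·g(x) = 3·x - 9, leaving -1
The remainder r(x) = -1 ≠ 0 (and deg r < deg g), so g ∤ f, i.e. f ∉ (g).

Final answer: NO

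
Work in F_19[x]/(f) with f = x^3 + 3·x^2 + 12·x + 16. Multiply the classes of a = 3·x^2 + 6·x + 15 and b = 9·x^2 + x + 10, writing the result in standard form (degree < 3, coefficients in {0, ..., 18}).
a · b ≡ 14·x^2 + 7·x + 2 (mod f(x))

Multiply as integer polynomials: a · b = 27·x^4 + 57·x^3 + 171·x^2 + 75·x + 150. Reducing coefficients mod 19: a · b ≡ 8·x^4 + 18·x + 17. Now divide by f(x) = x^3 + 3·x^2 + 12·x + 16 in F_19[x], eliminating the leading term at each step:
  leading term 8·x^4: subtract (8·x)·f(x) = 8·x^4 + 5·x^3 + x^2 + 14·x, leaving 14·x^3 + 18·x^2 + 4·x + 17 (coefficients mod 19)
  leading term 14·x^3: subtract (14)·f(x) = 14·x^3 + 4·x^2 + 16·x + 15, leaving 14·x^2 + 7·x + 2 (coefficients mod 19)
The degree is now < 3, so this is the remainder. Hence a · b ≡ 14·x^2 + 7·x + 2 in F_19[x]/(f).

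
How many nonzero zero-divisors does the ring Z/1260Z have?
In Z/1260Z each nonzero element is either a unit (gcd with 1260 is 1) or a zero-divisor (gcd > 1). The number of units is φ(1260): factorise 1260 = 2^2 · 3^2 · 5 · 7, so φ(1260) = (2^2 − 2^1) · (3^2 − 3^1) · (5 − 1) · (7 − 1) = 2 · 6 · 4 · 6 = 288. The nonzero elements number 1260 − 1 = 1259. Hence the nonzero zero-divisors number 1259 − 288 = 971.

Final answer: Z/1260Z has 971 nonzero zero-divisors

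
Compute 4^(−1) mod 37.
4^(−1) ≡ 28 (mod 37)

Apply the extended Euclidean algorithm to (37, 4), tracking rows (r, s, t) with s·37 + t·4 = r. Each division r_prev = q·r_cur + r_new produces the new row as (previous row) − q·(current row):
  row A: (37, 1, 0)   [1·37 + 0·4 = 37]
  row B: (4, 0, 1)   [0·37 + 1·4 = 4]
  37 = 9·4 + 1   → row C = row A − 9·row B = (1, 1, −9)   [check: 1·37 − 9·4 = 1]
  4 = 4·1 + 0   → remainder 0, stop. gcd = 1 (last nonzero row C).
The gcd is 1, so 4 is invertible mod 37. The last nonzero row gives 1·37 − 9·4 = 1, so t = −9. So 4^(−1) ≡ −9 ≡ 28 (mod 37). Verify: 4 · 28 = 112 ≡ 1 (mod 37). ✓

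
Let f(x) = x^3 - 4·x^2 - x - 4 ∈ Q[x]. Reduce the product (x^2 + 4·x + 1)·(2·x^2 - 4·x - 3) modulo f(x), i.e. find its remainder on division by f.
a · b ≡ 33·x^2 + 4·x + 45 (mod f(x))

First multiply in Q[x] without reducing: a · b = 2·x^4 + 4·x^3 - 17·x^2 - 16·x - 3. Now divide by f(x) = x^3 - 4·x^2 - x - 4, eliminating the leading term at each step:
  leading term 2·x^4: subtract (2·x)·f(x) = 2·x^4 - 8·x^3 - 2·x^2 - 8·x, leaving 12·x^3 - 15·x^2 - 8·x - 3
  leading term 12·x^3: subtract (12)·f(x) = 12·x^3 - 48·x^2 - 12·x - 48, leaving 33·x^2 + 4·x + 45
The degree is now < 3, so this is the remainder. Hence a · b ≡ 33·x^2 + 4·x + 45 in Q[x]/(f).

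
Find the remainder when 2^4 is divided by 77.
Use repeated squaring. Binary(4) = 100. Walk through the bits of the exponent 4 left-to-right: at each bit after the leading one, square the running value, then multiply by 2 if the bit is 1 (always reducing mod 77):
  bit 1 = 1 (leading): start with 2.
  bit 2 = 0: square 2^2 = 4 (mod 77).
  bit 3 = 0: square 4^2 = 16 (mod 77).
Final value: 2^4 ≡ 16 (mod 77).

Final answer: 16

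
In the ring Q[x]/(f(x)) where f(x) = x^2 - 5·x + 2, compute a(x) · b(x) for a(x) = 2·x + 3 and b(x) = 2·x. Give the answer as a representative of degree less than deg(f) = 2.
First multiply in Q[x] without reducing: a · b = 4·x^2 + 6·x. Now divide by f(x) = x^2 - 5·x + 2, eliminating the leading term at each step:
  leading term 4·x^2: subtract (4)·f(x) = 4·x^2 - 20·x + 8, leaving 26·x - 8
The degree is now < 2, so this is the remainder. Hence a · b ≡ 26·x - 8 in Q[x]/(f).

Final answer: a · b ≡ 26·x - 8 (mod f(x))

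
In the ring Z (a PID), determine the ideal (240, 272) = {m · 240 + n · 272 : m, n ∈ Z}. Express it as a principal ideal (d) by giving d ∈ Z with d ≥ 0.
In the PID Z, (a, b) is generated by gcd(a, b). Compute gcd(272, 240) with the extended Euclidean algorithm, tracking rows (r, s, t) with s·272 + t·240 = r:
  row A: (272, 1, 0)   [1·272 + 0·240 = 272]
  row B: (240, 0, 1)   [0·272 + 1·240 = 240]
  272 = 1·240 + 32   → row C = row A − 1·row B = (32, 1, −1)   [check: 1·272 − 1·240 = 32]
  240 = 7·32 + 16   → row D = row B − 7·row C = (16, −7, 8)   [check: −7·272 + 8·240 = 16]
  32 = 2·16 + 0   → remainder 0, stop. gcd = 16 (last nonzero row D).
So gcd(240, 272) = 16, with Bézout identity −7·272 + 8·240 = 16. Containment (⊇): the Bézout identity exhibits 16 as an element of (240, 272), giving (16) ⊆ (240, 272). Containment (⊆): since 16 | 240 and 16 | 272 (240 = 16·15, 272 = 16·17), every Z-linear combination of 240 and 272 is divisible by 16, so (240, 272) ⊆ (16). Therefore (240, 272) = (16), d = 16.

Final answer: (240, 272) = (16); d = 16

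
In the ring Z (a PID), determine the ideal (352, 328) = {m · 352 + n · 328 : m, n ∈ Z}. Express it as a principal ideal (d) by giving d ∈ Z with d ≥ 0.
In the PID Z, (a, b) is generated by gcd(a, b). Compute gcd(352, 328) with the extended Euclidean algorithm, tracking rows (r, s, t) with s·352 + t·328 = r:
  row A: (352, 1, 0)   [1·352 + 0·328 = 352]
  row B: (328, 0, 1)   [0·352 + 1·328 = 328]
  352 = 1·328 + 24   → row C = row A − 1·row B = (24, 1, −1)   [check: 1·352 − 1·328 = 24]
  328 = 13·24 + 16   → row D = row B − 13·row C = (16, −13, 14)   [check: −13·352 + 14·328 = 16]
  24 = 1·16 + 8   → row E = row C − 1·row D = (8, 14, −15)   [check: 14·352 − 15·328 = 8]
  16 = 2·8 + 0   → remainder 0, stop. gcd = 8 (last nonzero row E).
So gcd(352, 328) = 8, with Bézout identity 14·352 − 15·328 = 8. Containment (⊇): the Bézout identity exhibits 8 as an element of (352, 328), giving (8) ⊆ (352, 328). Containment (⊆): since 8 | 352 and 8 | 328 (352 = 8·44, 328 = 8·41), every Z-linear combination of 352 and 328 is divisible by 8, so (352, 328) ⊆ (8). Therefore (352, 328) = (8), d = 8.

Final answer: (352, 328) = (8); d = 8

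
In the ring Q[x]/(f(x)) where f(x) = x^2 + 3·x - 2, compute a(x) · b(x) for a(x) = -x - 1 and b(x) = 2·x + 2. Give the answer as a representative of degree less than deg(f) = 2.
First multiply in Q[x] without reducing: a · b = -2·x^2 - 4·x - 2. Now divide by f(x) = x^2 + 3·x - 2, eliminating the leading term at each step:
  leading term -2·x^2: subtract (-2)·f(x) = -2·x^2 - 6·x + 4, leaving 2·x - 6
The degree is now < 2, so this is the remainder. Hence a · b ≡ 2·x - 6 in Q[x]/(f).

Final answer: a · b ≡ 2·x - 6 (mod f(x))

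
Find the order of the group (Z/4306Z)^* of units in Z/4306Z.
(Z/4306Z)^* consists of the classes a with gcd(a, 4306) = 1, so its order is φ(4306). φ is multiplicative, with φ(p^e) = p^e − p^(e−1). Factorise 4306 = 2 · 2153. Then
  φ(4306) = (2 − 1) · (2153 − 1) = 1 · 2152 = 2152.
Thus |(Z/4306Z)^*| = 2152.

Final answer: |(Z/4306Z)^*| = 2152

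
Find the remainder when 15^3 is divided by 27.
Use repeated squaring. Binary(3) = 11. Walk through the bits of the exponent 3 left-to-right: at each bit after the leading one, square the running value, then multiply by 15 if the bit is 1 (always reducing mod 27):
  bit 1 = 1 (leading): start with 15.
  bit 2 = 1: square 15^2 = 225 ≡ 9; bit is 1, so multiply 9·15 = 135 ≡ 0 (mod 27).
Final value: 15^3 ≡ 0 (mod 27).

Final answer: 0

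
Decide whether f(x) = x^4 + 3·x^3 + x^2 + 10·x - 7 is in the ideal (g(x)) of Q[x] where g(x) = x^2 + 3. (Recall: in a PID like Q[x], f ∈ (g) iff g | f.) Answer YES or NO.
NO

In Q[x] the ideal (g) consists of all multiples of g, so f ∈ (g) iff g | f, i.e. iff the remainder of f on division by g is 0. Divide f by g (g is monic, so eliminate the leading term of the running remainder at each step):
  leading term x^4: subtract (x^2)·g(x) = x^4 + 3·x^2, leaving 3·x^3 - 2·x^2 + 10·x - 7
  leading term 3·x^3: subtract (3·x)·g(x) = 3·x^3 + 9·x, leaving -2·x^2 + x - 7
  leading term -2·x^2: subtract (-2)·g(x) = -2·x^2 - 6, leaving x - 1
The remainder r(x) = x - 1 ≠ 0 (and deg r < deg g), so g ∤ f, i.e. f ∉ (g).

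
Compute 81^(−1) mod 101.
81^(−1) ≡ 5 (mod 101)

Apply the extended Euclidean algorithm to (101, 81), tracking rows (r, s, t) with s·101 + t·81 = r. Each division r_prev = q·r_cur + r_new produces the new row as (previous row) − q·(current row):
  row A: (101, 1, 0)   [1·101 + 0·81 = 101]
  row B: (81, 0, 1)   [0·101 + 1·81 = 81]
  101 = 1·81 + 20   → row C = row A − 1·row B = (20, 1, −1)   [check: 1·101 − 1·81 = 20]
  81 = 4·20 + 1   → row D = row B − 4·row C = (1, −4, 5)   [check: −4·101 + 5·81 = 1]
  20 = 20·1 + 0   → remainder 0, stop. gcd = 1 (last nonzero row D).
The gcd is 1, so 81 is invertible mod 101. The last nonzero row gives −4·101 + 5·81 = 1, so t = 5. So 81^(−1) ≡ 5 (mod 101). Verify: 81 · 5 = 405 ≡ 1 (mod 101). ✓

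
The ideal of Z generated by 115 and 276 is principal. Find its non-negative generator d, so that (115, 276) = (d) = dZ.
(115, 276) = (23); d = 23

In the PID Z, (a, b) is generated by gcd(a, b). Compute gcd(276, 115) with the extended Euclidean algorithm, tracking rows (r, s, t) with s·276 + t·115 = r:
  row A: (276, 1, 0)   [1·276 + 0·115 = 276]
  row B: (115, 0, 1)   [0·276 + 1·115 = 115]
  276 = 2·115 + 46   → row C = row A − 2·row B = (46, 1, −2)   [check: 1·276 − 2·115 = 46]
  115 = 2·46 + 23   → row D = row B − 2·row C = (23, −2, 5)   [check: −2·276 + 5·115 = 23]
  46 = 2·23 + 0   → remainder 0, stop. gcd = 23 (last nonzero row D).
So gcd(115, 276) = 23, with Bézout identity −2·276 + 5·115 = 23. Containment (⊇): the Bézout identity exhibits 23 as an element of (115, 276), giving (23) ⊆ (115, 276). Containment (⊆): since 23 | 115 and 23 | 276 (115 = 23·5, 276 = 23·12), every Z-linear combination of 115 and 276 is divisible by 23, so (115, 276) ⊆ (23). Therefore (115, 276) = (23), d = 23.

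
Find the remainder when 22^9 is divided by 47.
Use repeated squaring. Binary(9) = 1001. Walk through the bits of the exponent 9 left-to-right: at each bit after the leading one, square the running value, then multiply by 22 if the bit is 1 (always reducing mod 47):
  bit 1 = 1 (leading): start with 22.
  bit 2 = 0: square 22^2 = 484 ≡ 14 (mod 47).
  bit 3 = 0: square 14^2 = 196 ≡ 8 (mod 47).
  bit 4 = 1: square 8^2 = 64 ≡ 17; bit is 1, so multiply 17·22 = 374 ≡ 45 (mod 47).
Final value: 22^9 ≡ 45 (mod 47).

Final answer: 45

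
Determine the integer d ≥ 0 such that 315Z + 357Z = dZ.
In the PID Z, (a, b) is generated by gcd(a, b). Compute gcd(357, 315) with the extended Euclidean algorithm, tracking rows (r, s, t) with s·357 + t·315 = r:
  row A: (357, 1, 0)   [1·357 + 0·315 = 357]
  row B: (315, 0, 1)   [0·357 + 1·315 = 315]
  357 = 1·315 + 42   → row C = row A − 1·row B = (42, 1, −1)   [check: 1·357 − 1·315 = 42]
  315 = 7·42 + 21   → row D = row B − 7·row C = (21, −7, 8)   [check: −7·357 + 8·315 = 21]
  42 = 2·21 + 0   → remainder 0, stop. gcd = 21 (last nonzero row D).
So gcd(315, 357) = 21, with Bézout identity −7·357 + 8·315 = 21. Containment (⊇): the Bézout identity exhibits 21 as an element of (315, 357), giving (21) ⊆ (315, 357). Containment (⊆): since 21 | 315 and 21 | 357 (315 = 21·15, 357 = 21·17), every Z-linear combination of 315 and 357 is divisible by 21, so (315, 357) ⊆ (21). Therefore (315, 357) = (21), d = 21.

Final answer: (315, 357) = (21); d = 21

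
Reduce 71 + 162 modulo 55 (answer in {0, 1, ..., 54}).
13

Reduce the summands first: 71 ≡ 16, 162 ≡ 52 (mod 55), so 71 + 162 ≡ 16 + 52 (mod 55). 16 + 52 = 68; 68 = 1·55 + 13, so (71 + 162) mod 55 = 13.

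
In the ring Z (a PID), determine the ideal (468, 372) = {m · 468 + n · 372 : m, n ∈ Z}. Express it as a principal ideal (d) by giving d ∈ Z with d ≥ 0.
In the PID Z, (a, b) is generated by gcd(a, b). Compute gcd(468, 372) with the extended Euclidean algorithm, tracking rows (r, s, t) with s·468 + t·372 = r:
  row A: (468, 1, 0)   [1·468 + 0·372 = 468]
  row B: (372, 0, 1)   [0·468 + 1·372 = 372]
  468 = 1·372 + 96   → row C = row A − 1·row B = (96, 1, −1)   [check: 1·468 − 1·372 = 96]
  372 = 3·96 + 84   → row D = row B − 3·row C = (84, −3, 4)   [check: −3·468 + 4·372 = 84]
  96 = 1·84 + 12   → row E = row C − 1·row D = (12, 4, −5)   [check: 4·468 − 5·372 = 12]
  84 = 7·12 + 0   → remainder 0, stop. gcd = 12 (last nonzero row E).
So gcd(468, 372) = 12, with Bézout identity 4·468 − 5·372 = 12. Containment (⊇): the Bézout identity exhibits 12 as an element of (468, 372), giving (12) ⊆ (468, 372). Containment (⊆): since 12 | 468 and 12 | 372 (468 = 12·39, 372 = 12·31), every Z-linear combination of 468 and 372 is divisible by 12, so (468, 372) ⊆ (12). Therefore (468, 372) = (12), d = 12.

Final answer: (468, 372) = (12); d = 12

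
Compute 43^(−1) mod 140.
43^(−1) ≡ 127 (mod 140)

Apply the extended Euclidean algorithm to (140, 43), tracking rows (r, s, t) with s·140 + t·43 = r. Each division r_prev = q·r_cur + r_new produces the new row as (previous row) − q·(current row):
  row A: (140, 1, 0)   [1·140 + 0·43 = 140]
  row B: (43, 0, 1)   [0·140 + 1·43 = 43]
  140 = 3·43 + 11   → row C = row A − 3·row B = (11, 1, −3)   [check: 1·140 − 3·43 = 11]
  43 = 3·11 + 10   → row D = row B − 3·row C = (10, −3, 10)   [check: −3·140 + 10·43 = 10]
  11 = 1·10 + 1   → row E = row C − 1·row D = (1, 4, −13)   [check: 4·140 − 13·43 = 1]
  10 = 10·1 + 0   → remainder 0, stop. gcd = 1 (last nonzero row E).
The gcd is 1, so 43 is invertible mod 140. The last nonzero row gives 4·140 − 13·43 = 1, so t = −13. So 43^(−1) ≡ −13 ≡ 127 (mod 140). Verify: 43 · 127 = 5461 ≡ 1 (mod 140). ✓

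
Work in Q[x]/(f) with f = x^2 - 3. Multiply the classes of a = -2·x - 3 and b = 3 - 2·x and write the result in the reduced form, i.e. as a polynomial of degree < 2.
First multiply in Q[x] without reducing: a · b = 4·x^2 - 9. Now divide by f(x) = x^2 - 3, eliminating the leading term at each step:
  leading term 4·x^2: subtract (4)·f(x) = 4·x^2 - 12, leaving 3
The degree is now < 2, so this is the remainder. Hence a · b ≡ 3 in Q[x]/(f).

Final answer: a · b ≡ 3 (mod f(x))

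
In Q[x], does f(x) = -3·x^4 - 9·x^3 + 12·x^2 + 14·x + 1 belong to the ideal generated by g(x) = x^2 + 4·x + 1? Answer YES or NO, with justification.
In Q[x] the ideal (g) consists of all multiples of g, so f ∈ (g) iff g | f, i.e. iff the remainder of f on division by g is 0. Divide f by g (g is monic, so eliminate the leading term of the running remainder at each step):
  leading term -3·x^4: subtract (-3·x^2)·g(x) = -3·x^4 - 12·x^3 - 3·x^2, leaving 3·x^3 + 15·x^2 + 14·x + 1
  leading term 3·x^3: subtract (3·x)·g(x) = 3·x^3 + 12·x^2 + 3·x, leaving 3·x^2 + 11·x + 1
  leading term 3·x^2: subtract (3)·g(x) = 3·x^2 + 12·x + 3, leaving -x - 2
The remainder r(x) = -x - 2 ≠ 0 (and deg r < deg g), so g ∤ f, i.e. f ∉ (g).

Final answer: NO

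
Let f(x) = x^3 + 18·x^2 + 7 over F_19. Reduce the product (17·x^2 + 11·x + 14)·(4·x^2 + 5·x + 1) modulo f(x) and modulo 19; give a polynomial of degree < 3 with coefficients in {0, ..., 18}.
a · b ≡ 2·x^2 + 4·x + 3 (mod f(x))

Multiply as integer polynomials: a · b = 68·x^4 + 129·x^3 + 128·x^2 + 81·x + 14. Reducing coefficients mod 19: a · b ≡ 11·x^4 + 15·x^3 + 14·x^2 + 5·x + 14. Now divide by f(x) = x^3 + 18·x^2 + 7 in F_19[x], eliminating the leading term at each step:
  leading term 11·x^4: subtract (11·x)·f(x) = 11·x^4 + 8·x^3 + x, leaving 7·x^3 + 14·x^2 + 4·x + 14 (coefficients mod 19)
  leading term 7·x^3: subtract (7)·f(x) = 7·x^3 + 12·x^2 + 11, leaving 2·x^2 + 4·x + 3 (coefficients mod 19)
The degree is now < 3, so this is the remainder. Hence a · b ≡ 2·x^2 + 4·x + 3 in F_19[x]/(f).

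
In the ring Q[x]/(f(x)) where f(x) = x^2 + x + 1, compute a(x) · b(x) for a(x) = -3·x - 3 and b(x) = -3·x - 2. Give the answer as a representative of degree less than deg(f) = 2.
a · b ≡ 6·x - 3 (mod f(x))

First multiply in Q[x] without reducing: a · b = 9·x^2 + 15·x + 6. Now divide by f(x) = x^2 + x + 1, eliminating the leading term at each step:
  leading term 9·x^2: subtract (9)·f(x) = 9·x^2 + 9·x + 9, leaving 6·x - 3
The degree is now < 2, so this is the remainder. Hence a · b ≡ 6·x - 3 in Q[x]/(f).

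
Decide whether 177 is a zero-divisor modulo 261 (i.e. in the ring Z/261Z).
YES

gcd(177, 261) = 3 > 1, so 177 is not a unit in Z/261Z. In Z/nZ every nonzero non-unit is a zero-divisor: explicitly, take b = 261/gcd = 87 ≠ 0 (mod 261); then 177·87 = 15399 = 59·261, i.e. 177·87 ≡ 0 (mod 261). So 177 is a zero-divisor.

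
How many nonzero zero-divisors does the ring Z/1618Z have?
In Z/1618Z each nonzero element is either a unit (gcd with 1618 is 1) or a zero-divisor (gcd > 1). The number of units is φ(1618): factorise 1618 = 2 · 809, so φ(1618) = (2 − 1) · (809 − 1) = 1 · 808 = 808. The nonzero elements number 1618 − 1 = 1617. Hence the nonzero zero-divisors number 1617 − 808 = 809.

Final answer: Z/1618Z has 809 nonzero zero-divisors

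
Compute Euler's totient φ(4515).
φ is multiplicative, with φ(p^e) = p^e − p^(e−1). Factorise 4515 = 3 · 5 · 7 · 43. Then
  φ(4515) = (3 − 1) · (5 − 1) · (7 − 1) · (43 − 1) = 2 · 4 · 6 · 42 = 2016.

Final answer: φ(4515) = 2016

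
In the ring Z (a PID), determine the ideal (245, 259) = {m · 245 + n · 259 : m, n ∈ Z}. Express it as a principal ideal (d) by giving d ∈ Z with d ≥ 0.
In the PID Z, (a, b) is generated by gcd(a, b). Compute gcd(259, 245) with the extended Euclidean algorithm, tracking rows (r, s, t) with s·259 + t·245 = r:
  row A: (259, 1, 0)   [1·259 + 0·245 = 259]
  row B: (245, 0, 1)   [0·259 + 1·245 = 245]
  259 = 1·245 + 14   → row C = row A − 1·row B = (14, 1, −1)   [check: 1·259 − 1·245 = 14]
  245 = 17·14 + 7   → row D = row B − 17·row C = (7, −17, 18)   [check: −17·259 + 18·245 = 7]
  14 = 2·7 + 0   → remainder 0, stop. gcd = 7 (last nonzero row D).
So gcd(245, 259) = 7, with Bézout identity −17·259 + 18·245 = 7. Containment (⊇): the Bézout identity exhibits 7 as an element of (245, 259), giving (7) ⊆ (245, 259). Containment (⊆): since 7 | 245 and 7 | 259 (245 = 7·35, 259 = 7·37), every Z-linear combination of 245 and 259 is divisible by 7, so (245, 259) ⊆ (7). Therefore (245, 259) = (7), d = 7.

Final answer: (245, 259) = (7); d = 7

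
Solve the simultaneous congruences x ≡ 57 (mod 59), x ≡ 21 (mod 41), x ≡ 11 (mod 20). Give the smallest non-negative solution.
x ≡ 19291 (mod 48380); the representative in [0, 48380) is 19291

The moduli 59, 41, 20 are pairwise coprime, so by the CRT there is a unique solution mod 59·41·20 = 48380.
Solve by successive substitution. Start with x ≡ 57 (mod 59).
  Combine with x ≡ 21 (mod 41): write x = 57 + 59·t and require 57 + 59·t ≡ 21 (mod 41), i.e. 59·t ≡ 21 − 57 ≡ 5 (mod 41). Since 59^(−1) ≡ 16 (mod 41) (59 ≡ 18 (mod 41)), t ≡ 16·5 ≡ 39 (mod 41). So x ≡ 57 + 59·39 = 2358 (mod 2419).
  Combine with x ≡ 11 (mod 20): write x = 2358 + 2419·t and require 2358 + 2419·t ≡ 11 (mod 20), i.e. 2419·t ≡ 11 − 2358 ≡ 13 (mod 20). Since 2419^(−1) ≡ 19 (mod 20) (2419 ≡ 19 (mod 20)), t ≡ 19·13 ≡ 7 (mod 20). So x ≡ 2358 + 2419·7 = 19291 (mod 48380).
Unique solution in [0, 48380): x = 19291.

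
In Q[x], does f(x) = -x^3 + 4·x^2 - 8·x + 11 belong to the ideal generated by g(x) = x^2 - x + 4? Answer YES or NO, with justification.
NO

In Q[x] the ideal (g) consists of all multiples of g, so f ∈ (g) iff g | f, i.e. iff the remainder of f on division by g is 0. Divide f by g (g is monic, so eliminate the leading term of the running remainder at each step):
  leading term -x^3: subtract (-x)·g(x) = -x^3 + x^2 - 4·x, leaving 3·x^2 - 4·x + 11
  leading term 3·x^2: subtract (3)·g(x) = 3·x^2 - 3·x + 12, leaving -x - 1
The remainder r(x) = -x - 1 ≠ 0 (and deg r < deg g), so g ∤ f, i.e. f ∉ (g).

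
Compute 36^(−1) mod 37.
36^(−1) ≡ 36 (mod 37)

Apply the extended Euclidean algorithm to (37, 36), tracking rows (r, s, t) with s·37 + t·36 = r. Each division r_prev = q·r_cur + r_new produces the new row as (previous row) − q·(current row):
  row A: (37, 1, 0)   [1·37 + 0·36 = 37]
  row B: (36, 0, 1)   [0·37 + 1·36 = 36]
  37 = 1·36 + 1   → row C = row A − 1·row B = (1, 1, −1)   [check: 1·37 − 1·36 = 1]
  36 = 36·1 + 0   → remainder 0, stop. gcd = 1 (last nonzero row C).
The gcd is 1, so 36 is invertible mod 37. The last nonzero row gives 1·37 − 1·36 = 1, so t = −1. So 36^(−1) ≡ −1 ≡ 36 (mod 37). Verify: 36 · 36 = 1296 ≡ 1 (mod 37). ✓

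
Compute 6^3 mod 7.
6

Use repeated squaring. Binary(3) = 11. Walk through the bits of the exponent 3 left-to-right: at each bit after the leading one, square the running value, then multiply by 6 if the bit is 1 (always reducing mod 7):
  bit 1 = 1 (leading): start with 6.
  bit 2 = 1: square 6^2 = 36 ≡ 1; bit is 1, so multiply 1·6 = 6 (mod 7).
Final value: 6^3 ≡ 6 (mod 7).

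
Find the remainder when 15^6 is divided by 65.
Use repeated squaring. Binary(6) = 110. Walk through the bits of the exponent 6 left-to-right: at each bit after the leading one, square the running value, then multiply by 15 if the bit is 1 (always reducing mod 65):
  bit 1 = 1 (leading): start with 15.
  bit 2 = 1: square 15^2 = 225 ≡ 30; bit is 1, so multiply 30·15 = 450 ≡ 60 (mod 65).
  bit 3 = 0: square 60^2 = 3600 ≡ 25 (mod 65).
Final value: 15^6 ≡ 25 (mod 65).

Final answer: 25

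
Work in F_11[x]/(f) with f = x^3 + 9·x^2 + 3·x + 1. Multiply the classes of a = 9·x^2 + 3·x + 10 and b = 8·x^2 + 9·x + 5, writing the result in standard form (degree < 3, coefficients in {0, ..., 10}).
a · b ≡ 5·x^2 + x + 10 (mod f(x))

Multiply as integer polynomials: a · b = 72·x^4 + 105·x^3 + 152·x^2 + 105·x + 50. Reducing coefficients mod 11: a · b ≡ 6·x^4 + 6·x^3 + 9·x^2 + 6·x + 6. Now divide by f(x) = x^3 + 9·x^2 + 3·x + 1 in F_11[x], eliminating the leading term at each step:
  leading term 6·x^4: subtract (6·x)·f(x) = 6·x^4 + 10·x^3 + 7·x^2 + 6·x, leaving 7·x^3 + 2·x^2 + 6 (coefficients mod 11)
  leading term 7·x^3: subtract (7)·f(x) = 7·x^3 + 8·x^2 + 10·x + 7, leaving 5·x^2 + x + 10 (coefficients mod 11)
The degree is now < 3, so this is the remainder. Hence a · b ≡ 5·x^2 + x + 10 in F_11[x]/(f).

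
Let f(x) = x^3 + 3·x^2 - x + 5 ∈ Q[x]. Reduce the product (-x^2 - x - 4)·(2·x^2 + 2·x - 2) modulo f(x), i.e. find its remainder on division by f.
a · b ≡ -16·x^2 + 6·x - 2 (mod f(x))

First multiply in Q[x] without reducing: a · b = -2·x^4 - 4·x^3 - 8·x^2 - 6·x + 8. Now divide by f(x) = x^3 + 3·x^2 - x + 5, eliminating the leading term at each step:
  leading term -2·x^4: subtract (-2·x)·f(x) = -2·x^4 - 6·x^3 + 2·x^2 - 10·x, leaving 2·x^3 - 10·x^2 + 4·x + 8
  leading term 2·x^3: subtract (2)·f(x) = 2·x^3 + 6·x^2 - 2·x + 10, leaving -16·x^2 + 6·x - 2
The degree is now < 3, so this is the remainder. Hence a · b ≡ -16·x^2 + 6·x - 2 in Q[x]/(f).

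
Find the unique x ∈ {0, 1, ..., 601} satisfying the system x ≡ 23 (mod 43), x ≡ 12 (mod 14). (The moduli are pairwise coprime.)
x ≡ 152 (mod 602); the representative in [0, 602) is 152

The moduli 43, 14 are pairwise coprime, so by the CRT there is a unique solution mod 43·14 = 602.
Solve by successive substitution. Start with x ≡ 23 (mod 43).
  Combine with x ≡ 12 (mod 14): write x = 23 + 43·t and require 23 + 43·t ≡ 12 (mod 14), i.e. 43·t ≡ 12 − 23 ≡ 3 (mod 14). Since 43^(−1) ≡ 1 (mod 14) (43 ≡ 1 (mod 14)), t ≡ 1·3 ≡ 3 (mod 14). So x ≡ 23 + 43·3 = 152 (mod 602).
Unique solution in [0, 602): x = 152.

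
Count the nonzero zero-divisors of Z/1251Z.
In Z/1251Z each nonzero element is either a unit (gcd with 1251 is 1) or a zero-divisor (gcd > 1). The number of units is φ(1251): factorise 1251 = 3^2 · 139, so φ(1251) = (3^2 − 3^1) · (139 − 1) = 6 · 138 = 828. The nonzero elements number 1251 − 1 = 1250. Hence the nonzero zero-divisors number 1250 − 828 = 422.

Final answer: Z/1251Z has 422 nonzero zero-divisors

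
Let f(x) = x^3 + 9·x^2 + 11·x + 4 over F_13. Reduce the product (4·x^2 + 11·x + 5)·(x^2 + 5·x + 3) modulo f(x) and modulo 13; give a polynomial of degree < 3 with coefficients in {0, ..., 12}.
Multiply as integer polynomials: a · b = 4·x^4 + 31·x^3 + 72·x^2 + 58·x + 15. Reducing coefficients mod 13: a · b ≡ 4·x^4 + 5·x^3 + 7·x^2 + 6·x + 2. Now divide by f(x) = x^3 + 9·x^2 + 11·x + 4 in F_13[x], eliminating the leading term at each step:
  leading term 4·x^4: subtract (4·x)·f(x) = 4·x^4 + 10·x^3 + 5·x^2 + 3·x, leaving 8·x^3 + 2·x^2 + 3·x + 2 (coefficients mod 13)
  leading term 8·x^3: subtract (8)·f(x) = 8·x^3 + 7·x^2 + 10·x + 6, leaving 8·x^2 + 6·x + 9 (coefficients mod 13)
The degree is now < 3, so this is the remainder. Hence a · b ≡ 8·x^2 + 6·x + 9 in F_13[x]/(f).

Final answer: a · b ≡ 8·x^2 + 6·x + 9 (mod f(x))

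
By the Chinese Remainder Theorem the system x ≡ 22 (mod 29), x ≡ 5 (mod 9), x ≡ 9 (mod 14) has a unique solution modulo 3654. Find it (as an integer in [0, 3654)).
x ≡ 3299 (mod 3654); the representative in [0, 3654) is 3299

The moduli 29, 9, 14 are pairwise coprime, so by the CRT there is a unique solution mod 29·9·14 = 3654.
Solve by successive substitution. Start with x ≡ 22 (mod 29).
  Combine with x ≡ 5 (mod 9): write x = 22 + 29·t and require 22 + 29·t ≡ 5 (mod 9), i.e. 29·t ≡ 5 − 22 ≡ 1 (mod 9). Since 29^(−1) ≡ 5 (mod 9) (29 ≡ 2 (mod 9)), t ≡ 5·1 ≡ 5 (mod 9). So x ≡ 22 + 29·5 = 167 (mod 261).
  Combine with x ≡ 9 (mod 14): write x = 167 + 261·t and require 167 + 261·t ≡ 9 (mod 14), i.e. 261·t ≡ 9 − 167 ≡ 10 (mod 14). Since 261^(−1) ≡ 11 (mod 14) (261 ≡ 9 (mod 14)), t ≡ 11·10 ≡ 12 (mod 14). So x ≡ 167 + 261·12 = 3299 (mod 3654).
Unique solution in [0, 3654): x = 3299.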